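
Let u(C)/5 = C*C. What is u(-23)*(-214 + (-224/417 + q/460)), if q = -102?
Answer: -473743121/834 ≈ -5.6804e+5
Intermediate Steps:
u(C) = 5*C**2 (u(C) = 5*(C*C) = 5*C**2)
u(-23)*(-214 + (-224/417 + q/460)) = (5*(-23)**2)*(-214 + (-224/417 - 102/460)) = (5*529)*(-214 + (-224*1/417 - 102*1/460)) = 2645*(-214 + (-224/417 - 51/230)) = 2645*(-214 - 72787/95910) = 2645*(-20597527/95910) = -473743121/834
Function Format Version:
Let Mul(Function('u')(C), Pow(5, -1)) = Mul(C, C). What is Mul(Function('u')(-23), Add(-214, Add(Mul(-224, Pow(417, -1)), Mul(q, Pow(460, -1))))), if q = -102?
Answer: Rational(-473743121, 834) ≈ -5.6804e+5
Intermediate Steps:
Function('u')(C) = Mul(5, Pow(C, 2)) (Function('u')(C) = Mul(5, Mul(C, C)) = Mul(5, Pow(C, 2)))
Mul(Function('u')(-23), Add(-214, Add(Mul(-224, Pow(417, -1)), Mul(q, Pow(460, -1))))) = Mul(Mul(5, Pow(-23, 2)), Add(-214, Add(Mul(-224, Pow(417, -1)), Mul(-102, Pow(460, -1))))) = Mul(Mul(5, 529), Add(-214, Add(Mul(-224, Rational(1, 417)), Mul(-102, Rational(1, 460))))) = Mul(2645, Add(-214, Add(Rational(-224, 417), Rational(-51, 230)))) = Mul(2645, Add(-214, Rational(-72787, 95910))) = Mul(2645, Rational(-20597527, 95910)) = Rational(-473743121, 834)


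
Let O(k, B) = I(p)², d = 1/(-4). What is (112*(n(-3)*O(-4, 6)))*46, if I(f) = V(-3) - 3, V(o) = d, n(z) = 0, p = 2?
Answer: 0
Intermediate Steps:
d = -¼ ≈ -0.25000
V(o) = -¼
I(f) = -13/4 (I(f) = -¼ - 3 = -13/4)
O(k, B) = 169/16 (O(k, B) = (-13/4)² = 169/16)
(112*(n(-3)*O(-4, 6)))*46 = (112*(0*(169/16)))*46 = (112*0)*46 = 0*46 = 0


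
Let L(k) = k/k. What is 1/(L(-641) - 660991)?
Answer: -1/660990 ≈ -1.5129e-6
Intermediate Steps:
L(k) = 1
1/(L(-641) - 660991) = 1/(1 - 660991) = 1/(-660990) = -1/660990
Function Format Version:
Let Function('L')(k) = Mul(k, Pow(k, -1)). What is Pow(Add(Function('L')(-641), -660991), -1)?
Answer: Rational(-1, 660990) ≈ -1.5129e-6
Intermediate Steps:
Function('L')(k) = 1
Pow(Add(Function('L')(-641), -660991), -1) = Pow(Add(1, -660991), -1) = Pow(-660990, -1) = Rational(-1, 660990)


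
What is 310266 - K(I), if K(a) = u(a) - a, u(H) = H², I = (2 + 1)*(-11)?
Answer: 309144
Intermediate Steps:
I = -33 (I = 3*(-11) = -33)
K(a) = a² - a
310266 - K(I) = 310266 - (-33)*(-1 - 33) = 310266 - (-33)*(-34) = 310266 - 1*1122 = 310266 - 1122 = 309144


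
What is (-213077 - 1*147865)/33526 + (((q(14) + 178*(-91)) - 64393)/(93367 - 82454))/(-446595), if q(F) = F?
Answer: -41883741912354/3890366008205 ≈ -10.766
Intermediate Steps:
(-213077 - 1*147865)/33526 + (((q(14) + 178*(-91)) - 64393)/(93367 - 82454))/(-446595) = (-213077 - 1*147865)/33526 + (((14 + 178*(-91)) - 64393)/(93367 - 82454))/(-446595) = (-213077 - 147865)*(1/33526) + (((14 - 16198) - 64393)/10913)*(-1/446595) = -360942*1/33526 + ((-16184 - 64393)*(1/10913))*(-1/446595) = -180471/16763 - 80577*1/10913*(-1/446595) = -180471/16763 - 11511/1559*(-1/446595) = -180471/16763 + 3837/232080535 = -41883741912354/3890366008205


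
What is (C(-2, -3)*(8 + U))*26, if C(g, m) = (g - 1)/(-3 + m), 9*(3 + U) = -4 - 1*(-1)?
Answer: 182/3 ≈ 60.667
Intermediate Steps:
U = -10/3 (U = -3 + (-4 - 1*(-1))/9 = -3 + (-4 + 1)/9 = -3 + (⅑)*(-3) = -3 - ⅓ = -10/3 ≈ -3.3333)
C(g, m) = (-1 + g)/(-3 + m)
(C(-2, -3)*(8 + U))*26 = (((-1 - 2)/(-3 - 3))*(8 - 10/3))*26 = ((-3/(-6))*(14/3))*26 = (-⅙*(-3)*(14/3))*26 = ((½)*(14/3))*26 = (7/3)*26 = 182/3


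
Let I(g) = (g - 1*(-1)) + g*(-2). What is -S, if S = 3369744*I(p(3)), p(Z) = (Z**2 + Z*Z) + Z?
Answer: 67394880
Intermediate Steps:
p(Z) = Z + 2*Z**2 (p(Z) = (Z**2 + Z**2) + Z = 2*Z**2 + Z = Z + 2*Z**2)
I(g) = 1 - g (I(g) = (g + 1) - 2*g = (1 + g) - 2*g = 1 - g)
S = -67394880 (S = 3369744*(1 - 3*(1 + 2*3)) = 3369744*(1 - 3*(1 + 6)) = 3369744*(1 - 3*7) = 3369744*(1 - 1*21) = 3369744*(1 - 21) = 3369744*(-20) = -67394880)
-S = -1*(-67394880) = 67394880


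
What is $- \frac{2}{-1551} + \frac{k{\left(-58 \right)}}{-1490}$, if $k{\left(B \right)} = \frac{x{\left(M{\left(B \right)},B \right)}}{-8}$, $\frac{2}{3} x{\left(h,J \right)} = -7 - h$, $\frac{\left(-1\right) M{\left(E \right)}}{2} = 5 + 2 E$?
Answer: $- \frac{1017857}{36975840} \approx -0.027528$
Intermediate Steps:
$M{\left(E \right)} = -10 - 4 E$ ($M{\left(E \right)} = - 2 \left(5 + 2 E\right) = -10 - 4 E$)
$x{\left(h,J \right)} = - \frac{21}{2} - \frac{3 h}{2}$ ($x{\left(h,J \right)} = \frac{3 \left(-7 - h\right)}{2} = - \frac{21}{2} - \frac{3 h}{2}$)
$k{\left(B \right)} = - \frac{9}{16} - \frac{3 B}{4}$ ($k{\left(B \right)} = \frac{- \frac{21}{2} - \frac{3 \left(-10 - 4 B\right)}{2}}{-8} = \left(- \frac{21}{2} + \left(15 + 6 B\right)\right) \left(- \frac{1}{8}\right) = \left(\frac{9}{2} + 6 B\right) \left(- \frac{1}{8}\right) = - \frac{9}{16} - \frac{3 B}{4}$)
$- \frac{2}{-1551} + \frac{k{\left(-58 \right)}}{-1490} = - \frac{2}{-1551} + \frac{- \frac{9}{16} - - \frac{87}{2}}{-1490} = \left(-2\right) \left(- \frac{1}{1551}\right) + \left(- \frac{9}{16} + \frac{87}{2}\right) \left(- \frac{1}{1490}\right) = \frac{2}{1551} + \frac{687}{16} \left(- \frac{1}{1490}\right) = \frac{2}{1551} - \frac{687}{23840} = - \frac{1017857}{36975840}$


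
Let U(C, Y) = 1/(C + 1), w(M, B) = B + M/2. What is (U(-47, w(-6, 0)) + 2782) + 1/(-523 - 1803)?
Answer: 74415125/26749 ≈ 2782.0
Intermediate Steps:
w(M, B) = B + M/2 (w(M, B) = B + M*(½) = B + M/2)
U(C, Y) = 1/(1 + C)
(U(-47, w(-6, 0)) + 2782) + 1/(-523 - 1803) = (1/(1 - 47) + 2782) + 1/(-523 - 1803) = (1/(-46) + 2782) + 1/(-2326) = (-1/46 + 2782) - 1/2326 = 127971/46 - 1/2326 = 74415125/26749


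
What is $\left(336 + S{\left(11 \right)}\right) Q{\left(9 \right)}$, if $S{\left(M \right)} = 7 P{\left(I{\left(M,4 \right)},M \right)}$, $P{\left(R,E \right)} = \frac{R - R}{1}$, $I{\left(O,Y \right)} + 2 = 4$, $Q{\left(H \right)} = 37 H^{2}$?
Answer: $1006992$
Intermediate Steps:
$I{\left(O,Y \right)} = 2$ ($I{\left(O,Y \right)} = -2 + 4 = 2$)
$P{\left(R,E \right)} = 0$ ($P{\left(R,E \right)} = 0 \cdot 1 = 0$)
$S{\left(M \right)} = 0$ ($S{\left(M \right)} = 7 \cdot 0 = 0$)
$\left(336 + S{\left(11 \right)}\right) Q{\left(9 \right)} = \left(336 + 0\right) 37 \cdot 9^{2} = 336 \cdot 37 \cdot 81 = 336 \cdot 2997 = 1006992$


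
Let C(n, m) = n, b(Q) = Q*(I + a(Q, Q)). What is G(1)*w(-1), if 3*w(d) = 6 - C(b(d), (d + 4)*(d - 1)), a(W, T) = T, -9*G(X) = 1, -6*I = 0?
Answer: -5/27 ≈ -0.18519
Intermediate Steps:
I = 0 (I = -1/6*0 = 0)
G(X) = -1/9 (G(X) = -1/9*1 = -1/9)
b(Q) = Q**2 (b(Q) = Q*(0 + Q) = Q*Q = Q**2)
w(d) = 2 - d**2/3 (w(d) = (6 - d**2)/3 = 2 - d**2/3)
G(1)*w(-1) = -(2 - 1/3*(-1)**2)/9 = -(2 - 1/3*1)/9 = -(2 - 1/3)/9 = -1/9*5/3 = -5/27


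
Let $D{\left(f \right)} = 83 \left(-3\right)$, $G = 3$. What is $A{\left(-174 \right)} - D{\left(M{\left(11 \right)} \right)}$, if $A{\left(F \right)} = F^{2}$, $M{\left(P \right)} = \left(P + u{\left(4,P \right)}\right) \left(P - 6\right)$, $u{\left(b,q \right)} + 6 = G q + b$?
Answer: $30525$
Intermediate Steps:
$u{\left(b,q \right)} = -6 + b + 3 q$ ($u{\left(b,q \right)} = -6 + \left(3 q + b\right) = -6 + \left(b + 3 q\right) = -6 + b + 3 q$)
$M{\left(P \right)} = \left(-6 + P\right) \left(-2 + 4 P\right)$ ($M{\left(P \right)} = \left(P + \left(-6 + 4 + 3 P\right)\right) \left(P - 6\right) = \left(P + \left(-2 + 3 P\right)\right) \left(-6 + P\right) = \left(-2 + 4 P\right) \left(-6 + P\right) = \left(-6 + P\right) \left(-2 + 4 P\right)$)
$D{\left(f \right)} = -249$
$A{\left(-174 \right)} - D{\left(M{\left(11 \right)} \right)} = \left(-174\right)^{2} - -249 = 30276 + 249 = 30525$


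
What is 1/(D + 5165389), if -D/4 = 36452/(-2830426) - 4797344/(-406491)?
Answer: 575271347583/2971473163400847563 ≈ 1.9360e-7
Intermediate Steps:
D = -27127419557224/575271347583 (D = -4*(36452/(-2830426) - 4797344/(-406491)) = -4*(36452*(-1/2830426) - 4797344*(-1/406491)) = -4*(-18226/1415213 + 4797344/406491) = -4*6781854889306/575271347583 = -27127419557224/575271347583 ≈ -47.156)
1/(D + 5165389) = 1/(-27127419557224/575271347583 + 5165389) = 1/(2971473163400847563/575271347583) = 575271347583/2971473163400847563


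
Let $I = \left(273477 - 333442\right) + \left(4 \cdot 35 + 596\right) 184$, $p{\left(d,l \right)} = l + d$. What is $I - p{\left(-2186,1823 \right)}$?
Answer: $75822$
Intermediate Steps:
$p{\left(d,l \right)} = d + l$
$I = 75459$ ($I = -59965 + \left(140 + 596\right) 184 = -59965 + 736 \cdot 184 = -59965 + 135424 = 75459$)
$I - p{\left(-2186,1823 \right)} = 75459 - \left(-2186 + 1823\right) = 75459 - -363 = 75459 + 363 = 75822$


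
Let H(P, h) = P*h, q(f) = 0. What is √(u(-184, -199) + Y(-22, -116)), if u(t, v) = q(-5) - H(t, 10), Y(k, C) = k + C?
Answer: √1702 ≈ 41.255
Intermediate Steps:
Y(k, C) = C + k
u(t, v) = -10*t (u(t, v) = 0 - t*10 = 0 - 10*t = -10*t)
√(u(-184, -199) + Y(-22, -116)) = √(-10*(-184) + (-116 - 22)) = √(1840 - 138) = √1702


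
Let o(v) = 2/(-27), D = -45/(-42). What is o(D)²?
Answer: 4/729 ≈ 0.0054870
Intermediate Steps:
D = 15/14 (D = -45*(-1/42) = 15/14 ≈ 1.0714)
o(v) = -2/27 (o(v) = 2*(-1/27) = -2/27)
o(D)² = (-2/27)² = 4/729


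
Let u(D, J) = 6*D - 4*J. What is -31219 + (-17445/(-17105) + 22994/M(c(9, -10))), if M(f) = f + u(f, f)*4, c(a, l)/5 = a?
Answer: -43174005076/1385505 ≈ -31161.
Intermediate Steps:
c(a, l) = 5*a
u(D, J) = -4*J + 6*D
M(f) = 9*f (M(f) = f + (-4*f + 6*f)*4 = f + (2*f)*4 = f + 8*f = 9*f)
-31219 + (-17445/(-17105) + 22994/M(c(9, -10))) = -31219 + (-17445/(-17105) + 22994/((9*(5*9)))) = -31219 + (-17445*(-1/17105) + 22994/((9*45))) = -31219 + (3489/3421 + 22994/405) = -31219 + 80075519/1385505 = -43174005076/1385505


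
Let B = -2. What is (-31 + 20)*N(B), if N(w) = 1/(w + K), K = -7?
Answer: 11/9 ≈ 1.2222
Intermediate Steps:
N(w) = 1/(-7 + w) (N(w) = 1/(w - 7) = 1/(-7 + w))
(-31 + 20)*N(B) = (-31 + 20)/(-7 - 2) = -11/(-9) = -11*(-1/9) = 11/9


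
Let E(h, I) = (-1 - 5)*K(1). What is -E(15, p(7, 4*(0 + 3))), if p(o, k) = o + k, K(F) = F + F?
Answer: 12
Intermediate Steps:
K(F) = 2*F
p(o, k) = k + o
E(h, I) = -12 (E(h, I) = (-1 - 5)*(2*1) = -6*2 = -12)
-E(15, p(7, 4*(0 + 3))) = -1*(-12) = 12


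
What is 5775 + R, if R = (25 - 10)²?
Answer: 6000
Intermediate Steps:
R = 225 (R = 15² = 225)
5775 + R = 5775 + 225 = 6000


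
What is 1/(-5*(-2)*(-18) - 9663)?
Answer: -1/9843 ≈ -0.00010160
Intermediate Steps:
1/(-5*(-2)*(-18) - 9663) = 1/(10*(-18) - 9663) = 1/(-180 - 9663) = 1/(-9843) = -1/9843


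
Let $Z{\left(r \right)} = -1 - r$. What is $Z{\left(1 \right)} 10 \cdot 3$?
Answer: $-60$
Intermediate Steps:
$Z{\left(1 \right)} 10 \cdot 3 = \left(-1 - 1\right) 10 \cdot 3 = \left(-2\right) 10 \cdot 3 = \left(-20\right) 3 = -60$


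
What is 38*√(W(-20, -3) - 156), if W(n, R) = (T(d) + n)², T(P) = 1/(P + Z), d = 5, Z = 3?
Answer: 19*√15297/4 ≈ 587.49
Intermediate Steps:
T(P) = 1/(3 + P) (T(P) = 1/(P + 3) = 1/(3 + P))
W(n, R) = (⅛ + n)² (W(n, R) = (1/(3 + 5) + n)² = (1/8 + n)² = (⅛ + n)²)
38*√(W(-20, -3) - 156) = 38*√((1 + 8*(-20))²/64 - 156) = 38*√((1 - 160)²/64 - 156) = 38*√((1/64)*(-159)² - 156) = 38*√((1/64)*25281 - 156) = 38*√(25281/64 - 156) = 38*√(15297/64) = 38*(√15297/8) = 19*√15297/4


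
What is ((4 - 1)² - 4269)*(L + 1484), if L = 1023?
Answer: -10679820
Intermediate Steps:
((4 - 1)² - 4269)*(L + 1484) = ((4 - 1)² - 4269)*(1023 + 1484) = (3² - 4269)*2507 = (9 - 4269)*2507 = -4260*2507 = -10679820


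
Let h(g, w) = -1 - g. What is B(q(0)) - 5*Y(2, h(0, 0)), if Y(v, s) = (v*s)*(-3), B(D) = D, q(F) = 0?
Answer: -30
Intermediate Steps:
Y(v, s) = -3*s*v (Y(v, s) = (s*v)*(-3) = -3*s*v)
B(q(0)) - 5*Y(2, h(0, 0)) = 0 - (-15)*(-1 - 1*0)*2 = 0 - (-15)*(-1 + 0)*2 = 0 - (-15)*(-1)*2 = 0 - 5*6 = 0 - 30 = -30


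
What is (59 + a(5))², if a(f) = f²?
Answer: 7056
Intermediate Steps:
(59 + a(5))² = (59 + 5²)² = (59 + 25)² = 84² = 7056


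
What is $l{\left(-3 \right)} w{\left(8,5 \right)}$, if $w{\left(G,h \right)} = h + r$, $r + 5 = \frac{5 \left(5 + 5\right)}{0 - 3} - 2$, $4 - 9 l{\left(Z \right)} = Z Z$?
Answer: $\frac{280}{27} \approx 10.37$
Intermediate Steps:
$l{\left(Z \right)} = \frac{4}{9} - \frac{Z^{2}}{9}$ ($l{\left(Z \right)} = \frac{4}{9} - \frac{Z Z}{9} = \frac{4}{9} - \frac{Z^{2}}{9}$)
$r = - \frac{71}{3}$ ($r = -5 + \left(\frac{5 \left(5 + 5\right)}{0 - 3} - 2\right) = -5 + \left(\frac{5 \cdot 10}{-3} - 2\right) = -5 + \left(50 \left(- \frac{1}{3}\right) - 2\right) = -5 - \frac{56}{3} = - \frac{71}{3} \approx -23.667$)
$w{\left(G,h \right)} = - \frac{71}{3} + h$ ($w{\left(G,h \right)} = h - \frac{71}{3} = - \frac{71}{3} + h$)
$l{\left(-3 \right)} w{\left(8,5 \right)} = \left(\frac{4}{9} - \frac{\left(-3\right)^{2}}{9}\right) \left(- \frac{71}{3} + 5\right) = \left(\frac{4}{9} - 1\right) \left(- \frac{56}{3}\right) = \left(- \frac{5}{9}\right) \left(- \frac{56}{3}\right) = \frac{280}{27}$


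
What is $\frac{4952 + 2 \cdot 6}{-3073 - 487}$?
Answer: $- \frac{1241}{890} \approx -1.3944$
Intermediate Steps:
$\frac{4952 + 2 \cdot 6}{-3073 - 487} = \frac{4952 + 12}{-3560} = 4964 \left(- \frac{1}{3560}\right) = - \frac{1241}{890}$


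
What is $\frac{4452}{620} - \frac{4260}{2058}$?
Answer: $\frac{271709}{53165} \approx 5.1107$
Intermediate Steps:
$\frac{4452}{620} - \frac{4260}{2058} = 4452 \cdot \frac{1}{620} - \frac{710}{343} = \frac{1113}{155} - \frac{710}{343} = \frac{271709}{53165}$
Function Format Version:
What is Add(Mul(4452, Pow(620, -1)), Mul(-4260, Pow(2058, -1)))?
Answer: Rational(271709, 53165) ≈ 5.1107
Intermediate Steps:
Add(Mul(4452, Pow(620, -1)), Mul(-4260, Pow(2058, -1))) = Add(Mul(4452, Rational(1, 620)), Mul(-4260, Rational(1, 2058))) = Add(Rational(1113, 155), Rational(-710, 343)) = Rational(271709, 53165)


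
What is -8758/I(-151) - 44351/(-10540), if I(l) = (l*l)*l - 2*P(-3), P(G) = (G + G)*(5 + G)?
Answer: 152789564697/36288450580 ≈ 4.2104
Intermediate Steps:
P(G) = 2*G*(5 + G) (P(G) = (2*G)*(5 + G) = 2*G*(5 + G))
I(l) = 24 + l³ (I(l) = (l*l)*l - 2*2*(-3)*(5 - 3) = l²*l - 2*2*(-3)*2 = l³ - 2*(-12) = l³ - 1*(-24) = l³ + 24 = 24 + l³)
-8758/I(-151) - 44351/(-10540) = -8758/(24 + (-151)³) - 44351/(-10540) = -8758/(24 - 3442951) - 44351*(-1/10540) = -8758/(-3442927) + 44351/10540 = -8758*(-1/3442927) + 44351/10540 = 8758/3442927 + 44351/10540 = 152789564697/36288450580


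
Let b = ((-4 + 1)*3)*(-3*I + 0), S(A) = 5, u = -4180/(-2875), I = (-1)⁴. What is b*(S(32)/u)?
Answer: 77625/836 ≈ 92.853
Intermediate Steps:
I = 1
u = 836/575 (u = -4180*(-1/2875) = 836/575 ≈ 1.4539)
b = 27 (b = ((-4 + 1)*3)*(-3*1 + 0) = (-3*3)*(-3 + 0) = -9*(-3) = 27)
b*(S(32)/u) = 27*(5/(836/575)) = 27*(5*(575/836)) = 27*(2875/836) = 77625/836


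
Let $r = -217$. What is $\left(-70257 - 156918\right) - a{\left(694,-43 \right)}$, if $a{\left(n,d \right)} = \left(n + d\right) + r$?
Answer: $-227609$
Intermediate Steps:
$a{\left(n,d \right)} = -217 + d + n$ ($a{\left(n,d \right)} = \left(n + d\right) - 217 = \left(d + n\right) - 217 = -217 + d + n$)
$\left(-70257 - 156918\right) - a{\left(694,-43 \right)} = \left(-70257 - 156918\right) - \left(-217 - 43 + 694\right) = -227175 - 434 = -227609$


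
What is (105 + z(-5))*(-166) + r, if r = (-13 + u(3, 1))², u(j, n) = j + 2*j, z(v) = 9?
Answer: -18908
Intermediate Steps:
u(j, n) = 3*j
r = 16 (r = (-13 + 3*3)² = (-13 + 9)² = (-4)² = 16)
(105 + z(-5))*(-166) + r = (105 + 9)*(-166) + 16 = 114*(-166) + 16 = -18924 + 16 = -18908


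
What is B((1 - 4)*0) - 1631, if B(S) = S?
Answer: -1631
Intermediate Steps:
B((1 - 4)*0) - 1631 = (1 - 4)*0 - 1631 = -3*0 - 1631 = 0 - 1631 = -1631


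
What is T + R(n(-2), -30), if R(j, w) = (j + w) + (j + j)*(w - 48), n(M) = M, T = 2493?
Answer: 2773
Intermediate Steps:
R(j, w) = j + w + 2*j*(-48 + w) (R(j, w) = (j + w) + (2*j)*(-48 + w) = (j + w) + 2*j*(-48 + w) = j + w + 2*j*(-48 + w))
T + R(n(-2), -30) = 2493 + (-30 - 95*(-2) + 2*(-2)*(-30)) = 2493 + (-30 + 190 + 120) = 2493 + 280 = 2773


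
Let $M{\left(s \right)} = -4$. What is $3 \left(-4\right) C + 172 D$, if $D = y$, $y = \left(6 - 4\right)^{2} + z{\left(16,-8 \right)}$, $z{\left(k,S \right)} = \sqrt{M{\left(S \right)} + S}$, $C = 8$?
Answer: $592 + 344 i \sqrt{3} \approx 592.0 + 595.83 i$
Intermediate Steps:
$z{\left(k,S \right)} = \sqrt{-4 + S}$
$y = 4 + 2 i \sqrt{3}$ ($y = \left(6 - 4\right)^{2} + \sqrt{-4 - 8} = 2^{2} + \sqrt{-12} = 4 + 2 i \sqrt{3} \approx 4.0 + 3.4641 i$)
$D = 4 + 2 i \sqrt{3} \approx 4.0 + 3.4641 i$
$3 \left(-4\right) C + 172 D = 3 \left(-4\right) 8 + 172 \left(4 + 2 i \sqrt{3}\right) = \left(-12\right) 8 + \left(688 + 344 i \sqrt{3}\right) = -96 + \left(688 + 344 i \sqrt{3}\right) = 592 + 344 i \sqrt{3}$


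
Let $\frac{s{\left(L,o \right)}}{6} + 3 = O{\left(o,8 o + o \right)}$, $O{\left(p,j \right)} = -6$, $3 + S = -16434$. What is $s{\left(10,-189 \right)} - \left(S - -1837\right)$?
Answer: $14546$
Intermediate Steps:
$S = -16437$ ($S = -3 - 16434 = -16437$)
$s{\left(L,o \right)} = -54$ ($s{\left(L,o \right)} = -18 + 6 \left(-6\right) = -18 - 36 = -54$)
$s{\left(10,-189 \right)} - \left(S - -1837\right) = -54 - \left(-16437 - -1837\right) = -54 - \left(-16437 + 1837\right) = -54 - -14600 = -54 + 14600 = 14546$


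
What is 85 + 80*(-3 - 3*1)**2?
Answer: 2965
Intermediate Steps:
85 + 80*(-3 - 3*1)**2 = 85 + 80*(-3 - 3)**2 = 85 + 80*(-6)**2 = 85 + 80*36 = 85 + 2880 = 2965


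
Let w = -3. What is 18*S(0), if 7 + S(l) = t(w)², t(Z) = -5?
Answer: 324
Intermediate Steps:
S(l) = 18 (S(l) = -7 + (-5)² = -7 + 25 = 18)
18*S(0) = 18*18 = 324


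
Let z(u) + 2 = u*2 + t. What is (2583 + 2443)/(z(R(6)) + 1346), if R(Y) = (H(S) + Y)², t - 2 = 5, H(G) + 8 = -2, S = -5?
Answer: 5026/1383 ≈ 3.6341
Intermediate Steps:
H(G) = -10 (H(G) = -8 - 2 = -10)
t = 7 (t = 2 + 5 = 7)
R(Y) = (-10 + Y)²
z(u) = 5 + 2*u (z(u) = -2 + (u*2 + 7) = -2 + (2*u + 7) = -2 + (7 + 2*u) = 5 + 2*u)
(2583 + 2443)/(z(R(6)) + 1346) = (2583 + 2443)/((5 + 2*(-10 + 6)²) + 1346) = 5026/((5 + 2*(-4)²) + 1346) = 5026/((5 + 2*16) + 1346) = 5026/((5 + 32) + 1346) = 5026/(37 + 1346) = 5026/1383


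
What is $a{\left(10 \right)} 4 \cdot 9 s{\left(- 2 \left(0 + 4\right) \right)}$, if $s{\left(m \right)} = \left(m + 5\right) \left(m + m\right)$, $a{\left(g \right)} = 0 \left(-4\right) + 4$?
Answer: $6912$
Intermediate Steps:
$a{\left(g \right)} = 4$ ($a{\left(g \right)} = 0 + 4 = 4$)
$s{\left(m \right)} = 2 m \left(5 + m\right)$ ($s{\left(m \right)} = \left(5 + m\right) 2 m = 2 m \left(5 + m\right)$)
$a{\left(10 \right)} 4 \cdot 9 s{\left(- 2 \left(0 + 4\right) \right)} = 4 \cdot 4 \cdot 9 \cdot 2 \left(- 2 \left(0 + 4\right)\right) \left(5 - 2 \left(0 + 4\right)\right) = 4 \cdot 36 \cdot 2 \left(\left(-2\right) 4\right) \left(5 - 8\right) = 4 \cdot 36 \cdot 2 \left(-8\right) \left(5 - 8\right) = 4 \cdot 36 \cdot 2 \left(-8\right) \left(-3\right) = 4 \cdot 36 \cdot 48 = 4 \cdot 1728 = 6912$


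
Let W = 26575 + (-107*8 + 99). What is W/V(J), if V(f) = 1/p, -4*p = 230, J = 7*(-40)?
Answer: -1484535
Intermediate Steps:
J = -280
p = -115/2 (p = -¼*230 = -115/2 ≈ -57.500)
W = 25818 (W = 26575 + (-856 + 99) = 26575 - 757 = 25818)
V(f) = -2/115 (V(f) = 1/(-115/2) = -2/115)
W/V(J) = 25818/(-2/115) = 25818*(-115/2) = -1484535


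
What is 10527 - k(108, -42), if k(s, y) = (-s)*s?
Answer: 22191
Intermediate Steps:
k(s, y) = -s²
10527 - k(108, -42) = 10527 - (-1)*108² = 10527 - (-1)*11664 = 10527 - 1*(-11664) = 10527 + 11664 = 22191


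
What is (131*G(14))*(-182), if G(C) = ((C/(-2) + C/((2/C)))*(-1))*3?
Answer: 6508866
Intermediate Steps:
G(C) = -3*C²/2 + 3*C/2 (G(C) = ((C*(-½) + C*(C/2))*(-1))*3 = ((-C/2 + C²/2)*(-1))*3 = ((C²/2 - C/2)*(-1))*3 = (C/2 - C²/2)*3 = -3*C²/2 + 3*C/2)
(131*G(14))*(-182) = (131*((3/2)*14*(1 - 1*14)))*(-182) = (131*((3/2)*14*(1 - 14)))*(-182) = (131*((3/2)*14*(-13)))*(-182) = (131*(-273))*(-182) = -35763*(-182) = 6508866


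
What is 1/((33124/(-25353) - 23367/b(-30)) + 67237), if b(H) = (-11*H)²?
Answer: 306771300/20625915272861 ≈ 1.4873e-5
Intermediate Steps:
b(H) = 121*H²
1/((33124/(-25353) - 23367/b(-30)) + 67237) = 1/((33124/(-25353) - 23367/(121*(-30)²)) + 67237) = 1/((33124*(-1/25353) - 23367/(121*900)) + 67237) = 1/((-33124/25353 - 23367/108900) + 67237) = 1/((-33124/25353 - 23367*1/108900) + 67237) = 1/((-33124/25353 - 7789/36300) + 67237) = 1/(-466625239/306771300 + 67237) = 1/(20625915272861/306771300) = 306771300/20625915272861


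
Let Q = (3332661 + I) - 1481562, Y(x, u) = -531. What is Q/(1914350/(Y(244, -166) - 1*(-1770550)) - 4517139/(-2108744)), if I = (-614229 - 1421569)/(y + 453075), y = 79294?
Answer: 334387943572635468813608/582329213913157739 ≈ 5.7423e+5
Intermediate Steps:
I = -2035798/532369 (I = (-614229 - 1421569)/(79294 + 453075) = -2035798/532369 ≈ -3.8240)
Q = 985465687733/532369 (Q = (3332661 - 2035798/532369) - 1481562 = 1774203368111/532369 - 1481562 = 985465687733/532369 ≈ 1.8511e+6)
Q/(1914350/(Y(244, -166) - 1*(-1770550)) - 4517139/(-2108744)) = 985465687733/(532369*(1914350/(-531 - 1*(-1770550)) - 4517139/(-2108744))) = 985465687733/(532369*(1914350/(-531 + 1770550) - 4517139*(-1/2108744))) = 985465687733/(532369*(1914350/1770019 + 410649/191704)) = 985465687733/(532369*(1093845084731/339319722376)) = (985465687733/532369)*(339319722376/1093845084731) = 334387943572635468813608/582329213913157739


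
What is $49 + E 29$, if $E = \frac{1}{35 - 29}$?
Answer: $\frac{323}{6} \approx 53.833$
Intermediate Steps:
$E = \frac{1}{6} \approx 0.16667$
$49 + E 29 = 49 + \frac{1}{6} \cdot 29 = 49 + \frac{29}{6} = \frac{323}{6}$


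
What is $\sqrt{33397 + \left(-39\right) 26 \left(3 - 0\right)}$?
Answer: $\sqrt{30355} \approx 174.23$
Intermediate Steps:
$\sqrt{33397 + \left(-39\right) 26 \left(3 - 0\right)} = \sqrt{33397 - 1014 \left(3 + 0\right)} = \sqrt{33397 - 3042} = \sqrt{30355}$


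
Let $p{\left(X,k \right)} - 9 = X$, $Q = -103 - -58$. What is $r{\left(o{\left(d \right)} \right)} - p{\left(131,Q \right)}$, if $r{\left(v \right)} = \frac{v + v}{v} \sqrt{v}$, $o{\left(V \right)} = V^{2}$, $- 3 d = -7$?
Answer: $- \frac{406}{3} \approx -135.33$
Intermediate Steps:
$Q = -45$ ($Q = -103 + 58 = -45$)
$p{\left(X,k \right)} = 9 + X$
$d = \frac{7}{3}$ ($d = \left(- \frac{1}{3}\right) \left(-7\right) = \frac{7}{3} \approx 2.3333$)
$r{\left(v \right)} = 2 \sqrt{v}$ ($r{\left(v \right)} = \frac{2 v}{v} \sqrt{v} = 2 \sqrt{v}$)
$r{\left(o{\left(d \right)} \right)} - p{\left(131,Q \right)} = 2 \sqrt{\left(\frac{7}{3}\right)^{2}} - \left(9 + 131\right) = 2 \sqrt{\frac{49}{9}} - 140 = 2 \cdot \frac{7}{3} - 140 = \frac{14}{3} - 140 = - \frac{406}{3}$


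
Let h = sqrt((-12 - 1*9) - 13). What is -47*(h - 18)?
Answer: 846 - 47*I*sqrt(34) ≈ 846.0 - 274.05*I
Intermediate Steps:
h = I*sqrt(34) (h = sqrt((-12 - 9) - 13) = sqrt(-21 - 13) = sqrt(-34) = I*sqrt(34) ≈ 5.8309*I)
-47*(h - 18) = -47*(I*sqrt(34) - 18) = -47*(-18 + I*sqrt(34)) = 846 - 47*I*sqrt(34)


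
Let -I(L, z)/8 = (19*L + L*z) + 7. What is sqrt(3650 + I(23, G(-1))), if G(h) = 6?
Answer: I*sqrt(1006) ≈ 31.717*I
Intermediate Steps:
I(L, z) = -56 - 152*L - 8*L*z (I(L, z) = -8*((19*L + L*z) + 7) = -8*(7 + 19*L + L*z) = -56 - 152*L - 8*L*z)
sqrt(3650 + I(23, G(-1))) = sqrt(3650 + (-56 - 152*23 - 8*23*6)) = sqrt(3650 + (-56 - 3496 - 1104)) = sqrt(3650 - 4656) = sqrt(-1006) = I*sqrt(1006)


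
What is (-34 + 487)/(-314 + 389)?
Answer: 151/25 ≈ 6.0400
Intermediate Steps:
(-34 + 487)/(-314 + 389) = 453/75 = 453*(1/75) = 151/25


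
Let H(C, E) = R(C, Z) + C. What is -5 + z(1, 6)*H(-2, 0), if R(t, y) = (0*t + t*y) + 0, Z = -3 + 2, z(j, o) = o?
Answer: -5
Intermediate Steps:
Z = -1
R(t, y) = t*y (R(t, y) = (0 + t*y) + 0 = t*y + 0 = t*y)
H(C, E) = 0 (H(C, E) = C*(-1) + C = -C + C = 0)
-5 + z(1, 6)*H(-2, 0) = -5 + 6*0 = -5 + 0 = -5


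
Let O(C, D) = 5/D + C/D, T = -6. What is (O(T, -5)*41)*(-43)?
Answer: -1763/5 ≈ -352.60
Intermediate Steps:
(O(T, -5)*41)*(-43) = (((5 - 6)/(-5))*41)*(-43) = (-⅕*(-1)*41)*(-43) = ((⅕)*41)*(-43) = (41/5)*(-43) = -1763/5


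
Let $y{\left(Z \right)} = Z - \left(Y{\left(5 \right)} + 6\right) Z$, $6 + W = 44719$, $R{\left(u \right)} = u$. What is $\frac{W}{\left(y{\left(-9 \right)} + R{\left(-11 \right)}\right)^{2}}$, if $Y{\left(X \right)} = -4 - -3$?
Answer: $\frac{44713}{625} \approx 71.541$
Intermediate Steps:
$Y{\left(X \right)} = -1$ ($Y{\left(X \right)} = -4 + 3 = -1$)
$W = 44713$ ($W = -6 + 44719 = 44713$)
$y{\left(Z \right)} = - 4 Z$ ($y{\left(Z \right)} = Z - \left(-1 + 6\right) Z = Z - 5 Z = - 4 Z$)
$\frac{W}{\left(y{\left(-9 \right)} + R{\left(-11 \right)}\right)^{2}} = \frac{44713}{\left(\left(-4\right) \left(-9\right) - 11\right)^{2}} = \frac{44713}{\left(36 - 11\right)^{2}} = \frac{44713}{25^{2}} = \frac{44713}{625}$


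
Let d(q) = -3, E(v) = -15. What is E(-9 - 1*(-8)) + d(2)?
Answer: -18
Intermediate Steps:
E(-9 - 1*(-8)) + d(2) = -15 - 3 = -18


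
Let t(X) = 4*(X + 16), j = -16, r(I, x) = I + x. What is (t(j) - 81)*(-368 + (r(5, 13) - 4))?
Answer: 28674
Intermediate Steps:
t(X) = 64 + 4*X (t(X) = 4*(16 + X) = 64 + 4*X)
(t(j) - 81)*(-368 + (r(5, 13) - 4)) = ((64 + 4*(-16)) - 81)*(-368 + ((5 + 13) - 4)) = ((64 - 64) - 81)*(-368 + (18 - 4)) = (0 - 81)*(-368 + 14) = -81*(-354) = 28674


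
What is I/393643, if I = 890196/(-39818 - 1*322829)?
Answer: -890196/142753453021 ≈ -6.2359e-6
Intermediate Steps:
I = -890196/362647 (I = 890196/(-39818 - 322829) = 890196/(-362647) = 890196*(-1/362647) = -890196/362647 ≈ -2.4547)
I/393643 = -890196/362647/393643 = -890196/362647*1/393643 = -890196/142753453021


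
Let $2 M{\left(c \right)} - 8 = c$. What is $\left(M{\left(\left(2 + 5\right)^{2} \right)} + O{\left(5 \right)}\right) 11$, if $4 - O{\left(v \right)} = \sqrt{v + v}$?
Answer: $\frac{715}{2} - 11 \sqrt{10} \approx 322.71$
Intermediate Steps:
$O{\left(v \right)} = 4 - \sqrt{2} \sqrt{v}$ ($O{\left(v \right)} = 4 - \sqrt{v + v} = 4 - \sqrt{2 v} = 4 - \sqrt{2} \sqrt{v}$)
$M{\left(c \right)} = 4 + \frac{c}{2}$
$\left(M{\left(\left(2 + 5\right)^{2} \right)} + O{\left(5 \right)}\right) 11 = \left(\left(4 + \frac{\left(2 + 5\right)^{2}}{2}\right) + \left(4 - \sqrt{2} \sqrt{5}\right)\right) 11 = \left(\left(4 + \frac{7^{2}}{2}\right) + \left(4 - \sqrt{10}\right)\right) 11 = \left(\left(4 + \frac{1}{2} \cdot 49\right) + \left(4 - \sqrt{10}\right)\right) 11 = \left(\left(4 + \frac{49}{2}\right) + \left(4 - \sqrt{10}\right)\right) 11 = \left(\frac{57}{2} + \left(4 - \sqrt{10}\right)\right) 11 = \left(\frac{65}{2} - \sqrt{10}\right) 11 = \frac{715}{2} - 11 \sqrt{10}$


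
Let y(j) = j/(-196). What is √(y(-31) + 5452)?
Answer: √1068623/14 ≈ 73.839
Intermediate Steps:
y(j) = -j/196 (y(j) = j*(-1/196) = -j/196)
√(y(-31) + 5452) = √(-1/196*(-31) + 5452) = √(31/196 + 5452) = √(1068623/196) = √1068623/14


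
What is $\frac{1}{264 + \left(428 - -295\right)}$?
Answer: $\frac{1}{987} \approx 0.0010132$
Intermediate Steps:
$\frac{1}{264 + \left(428 - -295\right)} = \frac{1}{264 + \left(428 + 295\right)} = \frac{1}{264 + 723} = \frac{1}{987}$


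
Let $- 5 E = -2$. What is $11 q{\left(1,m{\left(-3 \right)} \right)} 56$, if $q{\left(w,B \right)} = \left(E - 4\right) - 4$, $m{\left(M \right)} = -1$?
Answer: $- \frac{23408}{5} \approx -4681.6$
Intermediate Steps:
$E = \frac{2}{5}$ ($E = \left(- \frac{1}{5}\right) \left(-2\right) = \frac{2}{5} \approx 0.4$)
$q{\left(w,B \right)} = - \frac{38}{5}$ ($q{\left(w,B \right)} = \left(\frac{2}{5} - 4\right) - 4 = - \frac{18}{5} - 4 = - \frac{38}{5}$)
$11 q{\left(1,m{\left(-3 \right)} \right)} 56 = 11 \left(- \frac{38}{5}\right) 56 = \left(- \frac{418}{5}\right) 56 = - \frac{23408}{5}$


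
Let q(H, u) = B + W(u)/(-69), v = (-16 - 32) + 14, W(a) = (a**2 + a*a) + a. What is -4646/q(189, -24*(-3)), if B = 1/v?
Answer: 3633172/118343 ≈ 30.700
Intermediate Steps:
W(a) = a + 2*a**2 (W(a) = (a**2 + a**2) + a = 2*a**2 + a = a + 2*a**2)
v = -34 (v = -48 + 14 = -34)
B = -1/34 (B = 1/(-34) = -1/34 ≈ -0.029412)
q(H, u) = -1/34 - u*(1 + 2*u)/69 (q(H, u) = -1/34 + (u*(1 + 2*u))/(-69) = -1/34 + (u*(1 + 2*u))*(-1/69) = -1/34 - u*(1 + 2*u)/69)
-4646/q(189, -24*(-3)) = -4646/(-1/34 - (-24*(-3))*(1 + 2*(-24*(-3)))/69) = -4646/(-1/34 - 1/69*72*(1 + 2*72)) = -4646/(-1/34 - 1/69*72*(1 + 144)) = -4646/(-1/34 - 1/69*72*145) = -4646/(-1/34 - 3480/23) = -4646/(-118343/782) = -4646*(-782/118343) = 3633172/118343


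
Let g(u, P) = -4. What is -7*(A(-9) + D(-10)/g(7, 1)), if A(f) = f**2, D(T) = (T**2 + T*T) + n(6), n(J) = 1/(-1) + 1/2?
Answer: -1743/8 ≈ -217.88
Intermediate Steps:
n(J) = -1/2 (n(J) = 1*(-1) + 1*(1/2) = -1 + 1/2 = -1/2)
D(T) = -1/2 + 2*T**2 (D(T) = (T**2 + T*T) - 1/2 = (T**2 + T**2) - 1/2 = 2*T**2 - 1/2 = -1/2 + 2*T**2)
-7*(A(-9) + D(-10)/g(7, 1)) = -7*((-9)**2 + (-1/2 + 2*(-10)**2)/(-4)) = -7*(81 + (-1/2 + 2*100)*(-1/4)) = -7*(81 + (-1/2 + 200)*(-1/4)) = -7*(81 + (399/2)*(-1/4)) = -7*(81 - 399/8) = -7*249/8 = -1743/8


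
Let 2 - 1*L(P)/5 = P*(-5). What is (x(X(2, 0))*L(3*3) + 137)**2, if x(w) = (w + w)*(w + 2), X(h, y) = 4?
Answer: 130347889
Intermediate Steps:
L(P) = 10 + 25*P (L(P) = 10 - 5*P*(-5) = 10 - (-25)*P = 10 + 25*P)
x(w) = 2*w*(2 + w) (x(w) = (2*w)*(2 + w) = 2*w*(2 + w))
(x(X(2, 0))*L(3*3) + 137)**2 = ((2*4*(2 + 4))*(10 + 25*(3*3)) + 137)**2 = ((2*4*6)*(10 + 25*9) + 137)**2 = (48*(10 + 225) + 137)**2 = (48*235 + 137)**2 = (11280 + 137)**2 = 11417**2 = 130347889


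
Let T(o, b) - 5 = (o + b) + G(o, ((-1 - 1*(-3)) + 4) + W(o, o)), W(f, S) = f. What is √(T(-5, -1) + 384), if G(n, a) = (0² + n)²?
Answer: 2*√102 ≈ 20.199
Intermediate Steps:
G(n, a) = n² (G(n, a) = (0 + n)² = n²)
T(o, b) = 5 + b + o + o² (T(o, b) = 5 + ((o + b) + o²) = 5 + ((b + o) + o²) = 5 + (b + o + o²) = 5 + b + o + o²)
√(T(-5, -1) + 384) = √((5 - 1 - 5 + (-5)²) + 384) = √((5 - 1 - 5 + 25) + 384) = √(24 + 384) = √408 = 2*√102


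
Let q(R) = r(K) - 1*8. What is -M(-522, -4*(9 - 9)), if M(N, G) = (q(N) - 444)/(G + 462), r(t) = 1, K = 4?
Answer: 41/42 ≈ 0.97619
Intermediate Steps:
q(R) = -7 (q(R) = 1 - 1*8 = 1 - 8 = -7)
M(N, G) = -451/(462 + G) (M(N, G) = (-7 - 444)/(G + 462) = -451/(462 + G))
-M(-522, -4*(9 - 9)) = -(-451)/(462 - 4*(9 - 9)) = -(-451)/(462 - 4*0) = -(-451)/(462 + 0) = -(-451)/462 = -1*(-41/42) = 41/42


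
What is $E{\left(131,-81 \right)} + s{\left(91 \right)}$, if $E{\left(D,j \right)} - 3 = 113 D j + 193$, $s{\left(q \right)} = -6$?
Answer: $-1198853$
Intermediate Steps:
$E{\left(D,j \right)} = 196 + 113 D j$ ($E{\left(D,j \right)} = 3 + \left(113 D j + 193\right) = 3 + \left(193 + 113 D j\right) = 196 + 113 D j$)
$E{\left(131,-81 \right)} + s{\left(91 \right)} = \left(196 + 113 \cdot 131 \left(-81\right)\right) - 6 = \left(196 - 1199043\right) - 6 = -1198847 - 6 = -1198853$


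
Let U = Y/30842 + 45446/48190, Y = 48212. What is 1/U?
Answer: 371568995/931245453 ≈ 0.39900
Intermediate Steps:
U = 931245453/371568995 (U = 48212/30842 + 45446/48190 = 48212*(1/30842) + 45446*(1/48190) = 24106/15421 + 22723/24095 = 931245453/371568995 ≈ 2.5063)
1/U = 1/(931245453/371568995) = 371568995/931245453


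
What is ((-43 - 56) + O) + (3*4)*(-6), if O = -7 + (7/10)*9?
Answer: -1717/10 ≈ -171.70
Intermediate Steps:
O = -7/10 (O = -7 + (7*(⅒))*9 = -7 + (7/10)*9 = -7 + 63/10 = -7/10 ≈ -0.70000)
((-43 - 56) + O) + (3*4)*(-6) = ((-43 - 56) - 7/10) + (3*4)*(-6) = (-99 - 7/10) + 12*(-6) = -997/10 - 72 = -1717/10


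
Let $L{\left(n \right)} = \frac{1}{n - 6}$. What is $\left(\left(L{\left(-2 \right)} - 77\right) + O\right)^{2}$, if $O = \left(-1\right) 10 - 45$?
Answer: $\frac{1117249}{64} \approx 17457.0$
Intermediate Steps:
$L{\left(n \right)} = \frac{1}{-6 + n}$
$O = -55$ ($O = -10 - 45 = -55$)
$\left(\left(L{\left(-2 \right)} - 77\right) + O\right)^{2} = \left(\left(\frac{1}{-6 - 2} - 77\right) - 55\right)^{2} = \left(\left(\frac{1}{-8} - 77\right) - 55\right)^{2} = \left(\left(- \frac{1}{8} - 77\right) - 55\right)^{2} = \left(- \frac{617}{8} - 55\right)^{2} = \left(- \frac{1057}{8}\right)^{2} = \frac{1117249}{64}$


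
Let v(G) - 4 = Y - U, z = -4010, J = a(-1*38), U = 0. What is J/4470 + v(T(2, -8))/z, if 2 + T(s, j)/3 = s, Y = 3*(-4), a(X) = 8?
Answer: 3392/896235 ≈ 0.0037847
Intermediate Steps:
Y = -12
T(s, j) = -6 + 3*s
J = 8
v(G) = -8 (v(G) = 4 + (-12 - 1*0) = 4 + (-12 + 0) = 4 - 12 = -8)
J/4470 + v(T(2, -8))/z = 8/4470 - 8/(-4010) = 8*(1/4470) - 8*(-1/4010) = 4/2235 + 4/2005 = 3392/896235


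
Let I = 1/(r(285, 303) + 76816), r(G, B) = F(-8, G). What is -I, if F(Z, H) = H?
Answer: -1/77101 ≈ -1.2970e-5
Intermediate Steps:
r(G, B) = G
I = 1/77101 (I = 1/(285 + 76816) = 1/77101 ≈ 1.2970e-5)
-I = -1*1/77101 = -1/77101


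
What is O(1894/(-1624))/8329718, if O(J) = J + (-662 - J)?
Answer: -331/4164859 ≈ -7.9475e-5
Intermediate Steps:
O(J) = -662
O(1894/(-1624))/8329718 = -662/8329718 = -662*1/8329718 = -331/4164859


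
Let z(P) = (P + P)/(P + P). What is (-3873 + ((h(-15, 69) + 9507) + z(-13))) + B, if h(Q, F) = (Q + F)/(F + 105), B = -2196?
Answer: 99740/29 ≈ 3439.3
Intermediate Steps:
z(P) = 1 (z(P) = (2*P)/((2*P)) = (2*P)*(1/(2*P)) = 1)
h(Q, F) = (F + Q)/(105 + F)
(-3873 + ((h(-15, 69) + 9507) + z(-13))) + B = (-3873 + (((69 - 15)/(105 + 69) + 9507) + 1)) - 2196 = (-3873 + ((54/174 + 9507) + 1)) - 2196 = (-3873 + (((1/174)*54 + 9507) + 1)) - 2196 = (-3873 + ((9/29 + 9507) + 1)) - 2196 = (-3873 + (275712/29 + 1)) - 2196 = (-3873 + 275741/29) - 2196 = 163424/29 - 2196 = 99740/29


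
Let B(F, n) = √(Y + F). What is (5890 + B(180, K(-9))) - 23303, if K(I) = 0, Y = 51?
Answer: -17413 + √231 ≈ -17398.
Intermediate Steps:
B(F, n) = √(51 + F)
(5890 + B(180, K(-9))) - 23303 = (5890 + √(51 + 180)) - 23303 = (5890 + √231) - 23303 = -17413 + √231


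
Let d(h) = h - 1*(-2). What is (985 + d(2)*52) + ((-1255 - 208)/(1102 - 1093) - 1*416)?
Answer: 5530/9 ≈ 614.44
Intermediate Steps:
d(h) = 2 + h (d(h) = h + 2 = 2 + h)
(985 + d(2)*52) + ((-1255 - 208)/(1102 - 1093) - 1*416) = (985 + (2 + 2)*52) + ((-1255 - 208)/(1102 - 1093) - 1*416) = (985 + 4*52) + (-1463/9 - 416) = (985 + 208) + (-1463*⅑ - 416) = 1193 + (-1463/9 - 416) = 1193 - 5207/9 = 5530/9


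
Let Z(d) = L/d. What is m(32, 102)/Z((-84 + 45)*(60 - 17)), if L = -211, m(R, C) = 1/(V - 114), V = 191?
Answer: 1677/16247 ≈ 0.10322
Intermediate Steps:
m(R, C) = 1/77 (m(R, C) = 1/(191 - 114) = 1/77)
Z(d) = -211/d
m(32, 102)/Z((-84 + 45)*(60 - 17)) = 1/(77*((-211*1/((-84 + 45)*(60 - 17))))) = 1/(77*((-211/((-39*43))))) = 1/(77*((-211/(-1677)))) = 1/(77*((-211*(-1/1677)))) = 1/(77*(211/1677)) = (1/77)*(1677/211) = 1677/16247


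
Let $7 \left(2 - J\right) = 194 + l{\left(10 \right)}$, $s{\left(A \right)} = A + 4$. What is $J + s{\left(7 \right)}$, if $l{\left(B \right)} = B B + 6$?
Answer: $- \frac{209}{7} \approx -29.857$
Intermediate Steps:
$s{\left(A \right)} = 4 + A$
$l{\left(B \right)} = 6 + B^{2}$ ($l{\left(B \right)} = B^{2} + 6 = 6 + B^{2}$)
$J = - \frac{286}{7}$ ($J = 2 - \frac{194 + \left(6 + 10^{2}\right)}{7} = 2 - \frac{194 + \left(6 + 100\right)}{7} = 2 - \frac{194 + 106}{7} = 2 - \frac{300}{7} = - \frac{286}{7} \approx -40.857$)
$J + s{\left(7 \right)} = - \frac{286}{7} + \left(4 + 7\right) = - \frac{286}{7} + 11 = - \frac{209}{7}$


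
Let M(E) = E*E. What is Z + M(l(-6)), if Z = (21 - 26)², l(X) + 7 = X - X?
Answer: 74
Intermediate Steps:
l(X) = -7 (l(X) = -7 + (X - X) = -7 + 0 = -7)
M(E) = E²
Z = 25 (Z = (-5)² = 25)
Z + M(l(-6)) = 25 + (-7)² = 25 + 49 = 74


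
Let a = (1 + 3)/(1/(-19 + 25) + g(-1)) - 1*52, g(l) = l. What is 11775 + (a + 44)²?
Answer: 298471/25 ≈ 11939.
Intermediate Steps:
a = -284/5 (a = (1 + 3)/(1/(-19 + 25) - 1) - 1*52 = 4/(1/6 - 1) - 52 = 4/(⅙ - 1) - 52 = 4/(-⅚) - 52 = 4*(-6/5) - 52 = -24/5 - 52 = -284/5 ≈ -56.800)
11775 + (a + 44)² = 11775 + (-284/5 + 44)² = 11775 + (-64/5)² = 11775 + 4096/25 = 298471/25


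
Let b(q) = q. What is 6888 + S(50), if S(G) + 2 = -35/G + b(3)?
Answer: 68883/10 ≈ 6888.3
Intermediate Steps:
S(G) = 1 - 35/G (S(G) = -2 + (-35/G + 3) = -2 + (3 - 35/G) = 1 - 35/G)
6888 + S(50) = 6888 + (-35 + 50)/50 = 6888 + (1/50)*15 = 6888 + 3/10 = 68883/10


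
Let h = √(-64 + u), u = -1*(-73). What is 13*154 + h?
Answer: 2005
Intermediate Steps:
u = 73
h = 3 (h = √(-64 + 73) = √9 = 3)
13*154 + h = 13*154 + 3 = 2002 + 3 = 2005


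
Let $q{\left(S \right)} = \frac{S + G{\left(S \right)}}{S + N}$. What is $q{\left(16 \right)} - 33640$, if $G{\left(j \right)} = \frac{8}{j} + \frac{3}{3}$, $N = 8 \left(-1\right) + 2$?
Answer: $- \frac{134553}{4} \approx -33638.0$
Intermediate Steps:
$N = -6$ ($N = -8 + 2 = -6$)
$G{\left(j \right)} = 1 + \frac{8}{j}$ ($G{\left(j \right)} = \frac{8}{j} + 3 \cdot \frac{1}{3} = \frac{8}{j} + 1 = 1 + \frac{8}{j}$)
$q{\left(S \right)} = \frac{S + \frac{8 + S}{S}}{-6 + S}$ ($q{\left(S \right)} = \frac{S + \frac{8 + S}{S}}{S - 6} = \frac{S + \frac{8 + S}{S}}{-6 + S}$)
$q{\left(16 \right)} - 33640 = \frac{8 + 16 + 16^{2}}{16 \left(-6 + 16\right)} - 33640 = \frac{8 + 16 + 256}{16 \cdot 10} - 33640 = \frac{1}{16} \cdot \frac{1}{10} \cdot 280 - 33640 = \frac{7}{4} - 33640 = - \frac{134553}{4}$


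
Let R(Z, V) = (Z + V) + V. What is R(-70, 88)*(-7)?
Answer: -742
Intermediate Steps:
R(Z, V) = Z + 2*V (R(Z, V) = (V + Z) + V = Z + 2*V)
R(-70, 88)*(-7) = (-70 + 2*88)*(-7) = (-70 + 176)*(-7) = 106*(-7) = -742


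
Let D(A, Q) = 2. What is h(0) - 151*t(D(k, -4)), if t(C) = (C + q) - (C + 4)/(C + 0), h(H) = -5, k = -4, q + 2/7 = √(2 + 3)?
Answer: 1324/7 - 151*√5 ≈ -148.50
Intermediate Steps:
q = -2/7 + √5 (q = -2/7 + √(2 + 3) = -2/7 + √5 ≈ 1.9504)
t(C) = -2/7 + C + √5 - (4 + C)/C (t(C) = (C + (-2/7 + √5)) - (C + 4)/(C + 0) = (-2/7 + C + √5) - (4 + C)/C = -2/7 + C + √5 - (4 + C)/C)
h(0) - 151*t(D(k, -4)) = -5 - 151*(-9/7 + 2 + √5 - 4/2) = -5 - 151*(-9/7 + 2 + √5 - 4*½) = -5 - 151*(-9/7 + 2 + √5 - 2) = -5 - 151*(-9/7 + √5) = -5 + (1359/7 - 151*√5) = 1324/7 - 151*√5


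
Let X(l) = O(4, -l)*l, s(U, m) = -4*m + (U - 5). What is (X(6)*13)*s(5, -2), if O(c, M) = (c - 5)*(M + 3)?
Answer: 1872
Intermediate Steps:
O(c, M) = (-5 + c)*(3 + M)
s(U, m) = -5 + U - 4*m (s(U, m) = -4*m + (-5 + U) = -5 + U - 4*m)
X(l) = l*(-3 + l) (X(l) = (-15 - (-5)*l + 3*4 - l*4)*l = (-15 + 5*l + 12 - 4*l)*l = (-3 + l)*l = l*(-3 + l))
(X(6)*13)*s(5, -2) = ((6*(-3 + 6))*13)*(-5 + 5 - 4*(-2)) = ((6*3)*13)*(-5 + 5 + 8) = (18*13)*8 = 234*8 = 1872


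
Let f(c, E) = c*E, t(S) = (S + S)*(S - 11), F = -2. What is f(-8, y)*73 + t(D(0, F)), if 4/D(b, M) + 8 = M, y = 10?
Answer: -145772/25 ≈ -5830.9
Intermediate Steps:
D(b, M) = 4/(-8 + M)
t(S) = 2*S*(-11 + S) (t(S) = (2*S)*(-11 + S) = 2*S*(-11 + S))
f(c, E) = E*c
f(-8, y)*73 + t(D(0, F)) = (10*(-8))*73 + 2*(4/(-8 - 2))*(-11 + 4/(-8 - 2)) = -80*73 + 2*(4/(-10))*(-11 + 4/(-10)) = -5840 + 2*(4*(-1/10))*(-11 + 4*(-1/10)) = -5840 + 2*(-2/5)*(-11 - 2/5) = -5840 + 2*(-2/5)*(-57/5) = -5840 + 228/25 = -145772/25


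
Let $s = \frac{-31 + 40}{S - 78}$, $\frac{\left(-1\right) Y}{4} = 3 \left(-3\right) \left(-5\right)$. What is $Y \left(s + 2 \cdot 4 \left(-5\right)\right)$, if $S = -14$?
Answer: $\frac{166005}{23} \approx 7217.6$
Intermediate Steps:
$Y = -180$ ($Y = - 4 \cdot 3 \left(-3\right) \left(-5\right) = - 4 \left(\left(-9\right) \left(-5\right)\right) = \left(-4\right) 45 = -180$)
$s = - \frac{9}{92}$ ($s = \frac{-31 + 40}{-14 - 78} = \frac{9}{-92} = 9 \left(- \frac{1}{92}\right) = - \frac{9}{92} \approx -0.097826$)
$Y \left(s + 2 \cdot 4 \left(-5\right)\right) = - 180 \left(- \frac{9}{92} + 2 \cdot 4 \left(-5\right)\right) = - 180 \left(- \frac{9}{92} + 8 \left(-5\right)\right) = - 180 \left(- \frac{9}{92} - 40\right) = \left(-180\right) \left(- \frac{3689}{92}\right) = \frac{166005}{23}$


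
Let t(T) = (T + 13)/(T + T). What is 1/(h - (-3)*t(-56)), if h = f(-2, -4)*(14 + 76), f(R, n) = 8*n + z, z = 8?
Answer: -112/241791 ≈ -0.00046321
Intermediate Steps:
f(R, n) = 8 + 8*n (f(R, n) = 8*n + 8 = 8 + 8*n)
t(T) = (13 + T)/(2*T) (t(T) = (13 + T)/((2*T)) = (13 + T)*(1/(2*T)) = (13 + T)/(2*T))
h = -2160 (h = (8 + 8*(-4))*(14 + 76) = (8 - 32)*90 = -24*90 = -2160)
1/(h - (-3)*t(-56)) = 1/(-2160 - (-3)*(½)*(13 - 56)/(-56)) = 1/(-2160 - (-3)*(½)*(-1/56)*(-43)) = 1/(-2160 - (-3)*43/112) = 1/(-2160 - 1*(-129/112)) = 1/(-2160 + 129/112) = 1/(-241791/112) = -112/241791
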